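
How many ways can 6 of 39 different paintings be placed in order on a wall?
P(39,6) = 39!/(39-6)! = 2349088560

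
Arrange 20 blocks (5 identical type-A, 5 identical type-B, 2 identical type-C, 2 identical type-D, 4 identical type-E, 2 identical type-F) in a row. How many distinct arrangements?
20! / (5! × 5! × 2! × 2! × 4! × 2!) = 879955876800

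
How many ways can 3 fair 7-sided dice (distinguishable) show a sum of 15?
Coefficient of x^15 in (x + x² + ... + x^7)^3. By inclusion-exclusion on dice exceeding 7: Σ_j (-1)^j C(3,j)·C(15-1-7j, 2) = C(3,0)·C(14,2) - C(3,1)·C(7,2) = 1·91 - 3·21 = 28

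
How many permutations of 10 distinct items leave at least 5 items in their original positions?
Exactly j fixed points: C(10,j)·!(10-j); sum over j ≥ 5 (derangement numbers via !m = (m-1)·(!(m-1) + !(m-2)): !0..!5 = 1, 0, 1, 2, 9, 44). Σ_{j=5}^{10} C(10,j)·!(10-j) = C(10,5)·!5 + C(10,6)·!4 + C(10,7)·!3 + C(10,8)·!2 + C(10,9)·!1 + C(10,10)·!0 = 252·44 + 210·9 + 120·2 + 45·1 + 10·0 + 1·1 = 13264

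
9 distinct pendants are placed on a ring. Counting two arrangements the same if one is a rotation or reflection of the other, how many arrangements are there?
(9-1)!/2 = 40320/2 = 20160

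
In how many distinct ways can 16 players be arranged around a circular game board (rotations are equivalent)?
Circular: fix one position, arrange the rest. (16-1)! = 1307674368000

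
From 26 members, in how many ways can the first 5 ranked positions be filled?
P(26,5) = 26!/(26-5)! = 7893600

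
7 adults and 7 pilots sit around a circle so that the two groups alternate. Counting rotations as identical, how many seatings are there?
Fix one of the adults: (7-1)! ways for the remaining adults, × 7! ways for the pilots = 720 × 5040 = 3628800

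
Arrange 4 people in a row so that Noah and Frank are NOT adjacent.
Total - adjacent = 4! - (4-1)!×2 = 24 - 12 = 12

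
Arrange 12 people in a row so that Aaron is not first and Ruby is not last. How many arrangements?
By inclusion-exclusion: 12! - 2×(12-1)! + (12-2)! = 479001600 - 79833600 + 3628800 = 402796800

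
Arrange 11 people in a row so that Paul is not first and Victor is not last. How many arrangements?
By inclusion-exclusion: 11! - 2×(11-1)! + (11-2)! = 39916800 - 7257600 + 362880 = 33022080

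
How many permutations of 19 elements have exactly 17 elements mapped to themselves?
Choose the 17 fixed points C(19,17) = 171, derange the rest: !2 = Σ_{j=0}^{2} (-1)^j·2!/j! = 2 - 2 + 1 = 1. Product = 171 × 1 = 171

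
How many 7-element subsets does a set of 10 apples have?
C(10,7) = 10!/(7!×3!) = 120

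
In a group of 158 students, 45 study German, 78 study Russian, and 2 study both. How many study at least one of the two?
|A∪B| = |A| + |B| - |A∩B| = 45 + 78 - 2 = 121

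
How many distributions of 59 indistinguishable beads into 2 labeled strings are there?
C(59+2-1, 2-1) = C(60, 1) = 60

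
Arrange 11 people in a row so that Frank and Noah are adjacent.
Treat as block: (11-1)! × 2! = 3628800 × 2 = 7257600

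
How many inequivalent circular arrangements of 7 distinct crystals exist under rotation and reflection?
(7-1)!/2 = 720/2 = 360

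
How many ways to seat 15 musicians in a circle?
Circular: fix one position, arrange the rest. (15-1)! = 87178291200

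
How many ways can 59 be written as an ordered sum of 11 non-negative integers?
C(59+11-1, 11-1) = C(69, 10) = 340032449328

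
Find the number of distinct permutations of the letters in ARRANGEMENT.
11! / (2! × 2! × 2! × 1! × 2! × 1! × 1!) = 2494800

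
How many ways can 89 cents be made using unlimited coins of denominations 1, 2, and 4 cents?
Coefficient of x^89 in 1/(1-x^1) · 1/(1-x^2) · 1/(1-x^4). Case on j = number of 4-cent coins (j = 0..22); remainder r = 89 - 4j is made from {1,2} in ⌊r/2⌋+1 ways. r = 89, 85, 81, 77, 73, 69, 65, 61, 57, 53, 49, 45, 41, 37, 33, 29, 25, 21, 17, 13, 9, 5, 1 → 45 + 43 + 41 + 39 + 37 + 35 + 33 + 31 + 29 + 27 + 25 + 23 + 21 + 19 + 17 + 15 + 13 + 11 + 9 + 7 + 5 + 3 + 1 = 529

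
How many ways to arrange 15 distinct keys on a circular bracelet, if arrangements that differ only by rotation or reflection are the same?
(15-1)!/2 = 87178291200/2 = 43589145600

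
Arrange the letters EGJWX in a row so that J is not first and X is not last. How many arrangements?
By inclusion-exclusion: 5! - 2×(5-1)! + (5-2)! = 120 - 48 + 6 = 78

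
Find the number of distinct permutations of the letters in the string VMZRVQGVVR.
10! / (4! × 2! × 1! × 1! × 1! × 1!) = 75600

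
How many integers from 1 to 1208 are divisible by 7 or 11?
⌊1208/7⌋ + ⌊1208/11⌋ - ⌊1208/77⌋ = 172 + 109 - 15 = 266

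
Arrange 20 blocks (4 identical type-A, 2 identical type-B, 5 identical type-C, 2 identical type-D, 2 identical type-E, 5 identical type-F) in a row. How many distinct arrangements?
20! / (4! × 2! × 5! × 2! × 2! × 5!) = 879955876800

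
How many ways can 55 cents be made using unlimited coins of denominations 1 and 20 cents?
Coefficient of x^55 in 1/(1-x^1) · 1/(1-x^20). Use j coins of 20 for j = 0..⌊55/20⌋ = 2, the rest in 1s: 2 + 1 = 3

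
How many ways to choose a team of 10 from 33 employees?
C(33,10) = 33!/(10!×23!) = 92561040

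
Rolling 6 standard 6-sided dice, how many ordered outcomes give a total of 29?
Coefficient of x^29 in (x + x² + ... + x^6)^6. By inclusion-exclusion on dice exceeding 6: Σ_j (-1)^j C(6,j)·C(29-1-6j, 5) = C(6,0)·C(28,5) - C(6,1)·C(22,5) + C(6,2)·C(16,5) - C(6,3)·C(10,5) = 1·98280 - 6·26334 + 15·4368 - 20·252 = 756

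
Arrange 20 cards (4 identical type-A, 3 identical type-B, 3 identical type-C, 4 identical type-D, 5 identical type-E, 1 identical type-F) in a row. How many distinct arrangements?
20! / (4! × 3! × 3! × 4! × 5! × 1!) = 977728752000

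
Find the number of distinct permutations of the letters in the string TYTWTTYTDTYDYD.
14! / (1! × 4! × 3! × 6!) = 840840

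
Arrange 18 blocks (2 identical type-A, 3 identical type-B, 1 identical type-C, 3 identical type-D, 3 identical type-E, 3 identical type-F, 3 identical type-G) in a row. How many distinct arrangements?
18! / (2! × 3! × 1! × 3! × 3! × 3! × 3!) = 411675264000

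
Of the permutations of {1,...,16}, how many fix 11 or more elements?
Exactly j fixed points: C(16,j)·!(16-j); sum over j ≥ 11 (derangement numbers via !m = (m-1)·(!(m-1) + !(m-2)): !0..!5 = 1, 0, 1, 2, 9, 44). Σ_{j=11}^{16} C(16,j)·!(16-j) = C(16,11)·!5 + C(16,12)·!4 + C(16,13)·!3 + C(16,14)·!2 + C(16,15)·!1 + C(16,16)·!0 = 4368·44 + 1820·9 + 560·2 + 120·1 + 16·0 + 1·1 = 209813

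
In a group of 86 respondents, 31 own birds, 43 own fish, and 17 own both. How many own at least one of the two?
|A∪B| = |A| + |B| - |A∩B| = 31 + 43 - 17 = 57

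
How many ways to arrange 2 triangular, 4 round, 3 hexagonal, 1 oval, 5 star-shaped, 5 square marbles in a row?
20! / (2! × 4! × 3! × 1! × 5! × 5!) = 586637251200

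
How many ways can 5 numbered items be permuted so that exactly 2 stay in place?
Choose the 2 fixed points C(5,2) = 10, derange the rest: !3 = Σ_{j=0}^{3} (-1)^j·3!/j! = 6 - 6 + 3 - 1 = 2. Product = 10 × 2 = 20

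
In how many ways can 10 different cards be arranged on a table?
10! = 3628800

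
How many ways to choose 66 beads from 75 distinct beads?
C(75,66) = 75!/(66!×9!) = 125595622175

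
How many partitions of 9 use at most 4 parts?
By conjugation, equals partitions of 9 into parts ≤ 4. Let r_j(i) = number of partitions of i into parts ≤ j, for i = 0..9. r_1(i) = 1 for all i; r_j(i) = r_{j-1}(i) + r_j(i-j). Rows j = 2..4: ≤2: 1 1 2 2 3 3 4 4 5 5; ≤3: 1 1 2 3 4 5 7 8 10 12; ≤4: 1 1 2 3 5 6 9 11 15 18. r_4(9) = 18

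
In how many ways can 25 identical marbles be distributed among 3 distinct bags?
C(25+3-1, 3-1) = C(27, 2) = 351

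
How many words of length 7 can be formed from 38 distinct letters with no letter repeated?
P(38,7) = 38!/(38-7)! = 63606090240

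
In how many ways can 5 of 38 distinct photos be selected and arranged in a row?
P(38,5) = 38!/(38-5)! = 60233040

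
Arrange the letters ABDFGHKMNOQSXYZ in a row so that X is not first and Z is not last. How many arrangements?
By inclusion-exclusion: 15! - 2×(15-1)! + (15-2)! = 1307674368000 - 174356582400 + 6227020800 = 1139544806400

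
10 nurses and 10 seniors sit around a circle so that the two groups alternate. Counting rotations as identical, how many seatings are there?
Fix one of the nurses: (10-1)! ways for the remaining nurses, × 10! ways for the seniors = 362880 × 3628800 = 1316818944000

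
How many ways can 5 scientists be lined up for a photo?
5! = 120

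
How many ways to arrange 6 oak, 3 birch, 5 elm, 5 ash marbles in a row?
19! / (6! × 3! × 5! × 5!) = 1955457504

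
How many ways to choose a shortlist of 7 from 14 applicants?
C(14,7) = 14!/(7!×7!) = 3432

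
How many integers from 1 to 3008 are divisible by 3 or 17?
⌊3008/3⌋ + ⌊3008/17⌋ - ⌊3008/51⌋ = 1002 + 176 - 58 = 1120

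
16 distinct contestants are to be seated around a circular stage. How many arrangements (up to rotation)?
Circular: fix one position, arrange the rest. (16-1)! = 1307674368000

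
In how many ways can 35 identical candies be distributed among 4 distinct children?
C(35+4-1, 4-1) = C(38, 3) = 8436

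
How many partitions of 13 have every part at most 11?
Let r_j(i) = number of partitions of i into parts ≤ j, for i = 0..13. r_1(i) = 1 for all i; r_j(i) = r_{j-1}(i) + r_j(i-j). Rows j = 2..11: ≤2: 1 1 2 2 3 3 4 4 5 5 6 6 7 7; ≤3: 1 1 2 3 4 5 7 8 10 12 14 16 19 21; ≤4: 1 1 2 3 5 6 9 11 15 18 23 27 34 39; ≤5: 1 1 2 3 5 7 10 13 18 23 30 37 47 57; ≤6: 1 1 2 3 5 7 11 14 20 26 35 44 58 71; ≤7: 1 1 2 3 5 7 11 15 21 28 38 49 65 82; ≤8: 1 1 2 3 5 7 11 15 22 29 40 52 70 89; ≤9: 1 1 2 3 5 7 11 15 22 30 41 54 73 94; ≤10: 1 1 2 3 5 7 11 15 22 30 42 55 75 97; ≤11: 1 1 2 3 5 7 11 15 22 30 42 56 76 99. r_11(13) = 99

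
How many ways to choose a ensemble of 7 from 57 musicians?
C(57,7) = 57!/(7!×50!) = 264385836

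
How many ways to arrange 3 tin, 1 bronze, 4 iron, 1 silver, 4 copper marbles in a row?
13! / (3! × 1! × 4! × 1! × 4!) = 1801800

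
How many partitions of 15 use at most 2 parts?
By conjugation, equals partitions of 15 into parts ≤ 2. Let r_j(i) = number of partitions of i into parts ≤ j, for i = 0..15. r_1(i) = 1 for all i; r_j(i) = r_{j-1}(i) + r_j(i-j). Rows j = 2..2: ≤2: 1 1 2 2 3 3 4 4 5 5 6 6 7 7 8 8. r_2(15) = 8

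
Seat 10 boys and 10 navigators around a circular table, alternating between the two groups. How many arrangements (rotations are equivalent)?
Fix one of the boys: (10-1)! ways for the remaining boys, × 10! ways for the navigators = 362880 × 3628800 = 1316818944000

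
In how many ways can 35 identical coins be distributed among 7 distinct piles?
C(35+7-1, 7-1) = C(41, 6) = 4496388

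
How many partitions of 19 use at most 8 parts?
By conjugation, equals partitions of 19 into parts ≤ 8. Let r_j(i) = number of partitions of i into parts ≤ j, for i = 0..19. r_1(i) = 1 for all i; r_j(i) = r_{j-1}(i) + r_j(i-j). Rows j = 2..8: ≤2: 1 1 2 2 3 3 4 4 5 5 6 6 7 7 8 8 9 9 10 10; ≤3: 1 1 2 3 4 5 7 8 10 12 14 16 19 21 24 27 30 33 37 40; ≤4: 1 1 2 3 5 6 9 11 15 18 23 27 34 39 47 54 64 72 84 94; ≤5: 1 1 2 3 5 7 10 13 18 23 30 37 47 57 70 84 101 119 141 164; ≤6: 1 1 2 3 5 7 11 14 20 26 35 44 58 71 90 110 136 163 199 235; ≤7: 1 1 2 3 5 7 11 15 21 28 38 49 65 82 105 131 164 201 248 300; ≤8: 1 1 2 3 5 7 11 15 22 29 40 52 70 89 116 146 186 230 288 352. r_8(19) = 352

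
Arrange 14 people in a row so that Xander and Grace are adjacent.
Treat as block: (14-1)! × 2! = 6227020800 × 2 = 12454041600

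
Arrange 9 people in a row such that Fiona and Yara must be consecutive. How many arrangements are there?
Treat the 2 as one block: (9-2+1)! × 2! = 40320 × 2 = 80640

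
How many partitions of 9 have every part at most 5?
Let r_j(i) = number of partitions of i into parts ≤ j, for i = 0..9. r_1(i) = 1 for all i; r_j(i) = r_{j-1}(i) + r_j(i-j). Rows j = 2..5: ≤2: 1 1 2 2 3 3 4 4 5 5; ≤3: 1 1 2 3 4 5 7 8 10 12; ≤4: 1 1 2 3 5 6 9 11 15 18; ≤5: 1 1 2 3 5 7 10 13 18 23. r_5(9) = 23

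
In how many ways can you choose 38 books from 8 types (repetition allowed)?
C(38+8-1, 8-1) = C(45, 7) = 45379620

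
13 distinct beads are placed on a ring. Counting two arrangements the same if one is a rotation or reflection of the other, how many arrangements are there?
(13-1)!/2 = 479001600/2 = 239500800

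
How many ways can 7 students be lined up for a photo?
7! = 5040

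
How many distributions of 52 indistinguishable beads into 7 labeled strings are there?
C(52+7-1, 7-1) = C(58, 6) = 40475358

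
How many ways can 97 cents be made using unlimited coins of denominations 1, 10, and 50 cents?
Coefficient of x^97 in 1/(1-x^1) · 1/(1-x^10) · 1/(1-x^50). Case on j = number of 50-cent coins (j = 0..1); remainder r = 97 - 50j is made from {1,10} in ⌊r/10⌋+1 ways. r = 97, 47 → 10 + 5 = 15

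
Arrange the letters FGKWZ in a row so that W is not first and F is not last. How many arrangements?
By inclusion-exclusion: 5! - 2×(5-1)! + (5-2)! = 120 - 48 + 6 = 78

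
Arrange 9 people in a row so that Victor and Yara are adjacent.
Treat as block: (9-1)! × 2! = 40320 × 2 = 80640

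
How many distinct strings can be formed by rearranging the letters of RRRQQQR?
7! / (3! × 4!) = 35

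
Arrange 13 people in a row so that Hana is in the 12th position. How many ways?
Fix one position: (13-1)! = 479001600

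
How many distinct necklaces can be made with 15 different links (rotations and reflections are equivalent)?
(15-1)!/2 = 87178291200/2 = 43589145600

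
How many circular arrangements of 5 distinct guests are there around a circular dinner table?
Circular: fix one position, arrange the rest. (5-1)! = 24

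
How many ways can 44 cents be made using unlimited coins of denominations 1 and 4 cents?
Coefficient of x^44 in 1/(1-x^1) · 1/(1-x^4). Use j coins of 4 for j = 0..⌊44/4⌋ = 11, the rest in 1s: 11 + 1 = 12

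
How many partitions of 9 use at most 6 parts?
By conjugation, equals partitions of 9 into parts ≤ 6. Let r_j(i) = number of partitions of i into parts ≤ j, for i = 0..9. r_1(i) = 1 for all i; r_j(i) = r_{j-1}(i) + r_j(i-j). Rows j = 2..6: ≤2: 1 1 2 2 3 3 4 4 5 5; ≤3: 1 1 2 3 4 5 7 8 10 12; ≤4: 1 1 2 3 5 6 9 11 15 18; ≤5: 1 1 2 3 5 7 10 13 18 23; ≤6: 1 1 2 3 5 7 11 14 20 26. r_6(9) = 26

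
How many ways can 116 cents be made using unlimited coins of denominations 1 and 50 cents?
Coefficient of x^116 in 1/(1-x^1) · 1/(1-x^50). Use j coins of 50 for j = 0..⌊116/50⌋ = 2, the rest in 1s: 2 + 1 = 3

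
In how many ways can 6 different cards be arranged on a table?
6! = 720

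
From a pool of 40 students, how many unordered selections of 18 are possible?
C(40,18) = 40!/(18!×22!) = 113380261800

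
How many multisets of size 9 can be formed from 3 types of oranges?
C(9+3-1, 3-1) = C(11, 2) = 55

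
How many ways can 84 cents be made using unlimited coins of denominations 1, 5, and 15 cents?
Coefficient of x^84 in 1/(1-x^1) · 1/(1-x^5) · 1/(1-x^15). Case on j = number of 15-cent coins (j = 0..5); remainder r = 84 - 15j is made from {1,5} in ⌊r/5⌋+1 ways. r = 84, 69, 54, 39, 24, 9 → 17 + 14 + 11 + 8 + 5 + 2 = 57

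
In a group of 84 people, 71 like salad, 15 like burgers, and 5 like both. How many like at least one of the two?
|A∪B| = |A| + |B| - |A∩B| = 71 + 15 - 5 = 81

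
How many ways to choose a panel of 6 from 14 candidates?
C(14,6) = 14!/(6!×8!) = 3003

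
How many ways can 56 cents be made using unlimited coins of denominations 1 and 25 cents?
Coefficient of x^56 in 1/(1-x^1) · 1/(1-x^25). Use j coins of 25 for j = 0..⌊56/25⌋ = 2, the rest in 1s: 2 + 1 = 3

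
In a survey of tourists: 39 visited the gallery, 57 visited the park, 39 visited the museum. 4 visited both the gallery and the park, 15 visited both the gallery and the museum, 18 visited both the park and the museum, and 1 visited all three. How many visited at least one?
|A∪B∪C| = 39+57+39-4-15-18+1 = 99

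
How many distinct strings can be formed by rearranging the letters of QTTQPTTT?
8! / (1! × 2! × 5!) = 168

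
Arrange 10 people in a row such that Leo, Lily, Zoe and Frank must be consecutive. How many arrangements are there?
Treat the 4 as one block: (10-4+1)! × 4! = 5040 × 24 = 120960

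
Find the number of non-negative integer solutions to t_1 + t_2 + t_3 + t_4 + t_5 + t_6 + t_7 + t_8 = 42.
C(42+8-1, 8-1) = C(49, 7) = 85900584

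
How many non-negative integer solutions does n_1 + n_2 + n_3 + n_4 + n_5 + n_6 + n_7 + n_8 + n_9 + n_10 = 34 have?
C(34+10-1, 10-1) = C(43, 9) = 563921995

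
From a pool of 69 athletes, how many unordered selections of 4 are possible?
C(69,4) = 69!/(4!×65!) = 864501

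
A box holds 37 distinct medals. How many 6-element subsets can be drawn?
C(37,6) = 37!/(6!×31!) = 2324784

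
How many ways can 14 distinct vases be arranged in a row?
14! = 87178291200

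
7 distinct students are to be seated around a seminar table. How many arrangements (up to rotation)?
Circular: fix one position, arrange the rest. (7-1)! = 720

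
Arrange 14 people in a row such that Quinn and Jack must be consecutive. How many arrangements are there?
Treat the 2 as one block: (14-2+1)! × 2! = 6227020800 × 2 = 12454041600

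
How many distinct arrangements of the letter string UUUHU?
5! / (4! × 1!) = 5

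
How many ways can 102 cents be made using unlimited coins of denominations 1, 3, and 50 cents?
Coefficient of x^102 in 1/(1-x^1) · 1/(1-x^3) · 1/(1-x^50). Case on j = number of 50-cent coins (j = 0..2); remainder r = 102 - 50j is made from {1,3} in ⌊r/3⌋+1 ways. r = 102, 52, 2 → 35 + 18 + 1 = 54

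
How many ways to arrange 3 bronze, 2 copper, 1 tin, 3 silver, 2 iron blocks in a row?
11! / (3! × 2! × 1! × 3! × 2!) = 277200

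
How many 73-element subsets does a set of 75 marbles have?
C(75,73) = 75!/(73!×2!) = 2775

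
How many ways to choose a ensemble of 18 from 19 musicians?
C(19,18) = 19!/(18!×1!) = 19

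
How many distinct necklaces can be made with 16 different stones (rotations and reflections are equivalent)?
(16-1)!/2 = 1307674368000/2 = 653837184000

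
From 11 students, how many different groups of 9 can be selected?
C(11,9) = 11!/(9!×2!) = 55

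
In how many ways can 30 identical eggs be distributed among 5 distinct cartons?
C(30+5-1, 5-1) = C(34, 4) = 46376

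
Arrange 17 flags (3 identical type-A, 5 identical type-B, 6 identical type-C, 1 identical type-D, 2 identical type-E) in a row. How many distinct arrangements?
17! / (3! × 5! × 6! × 1! × 2!) = 343062720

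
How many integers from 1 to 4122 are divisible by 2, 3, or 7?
⌊4122/2⌋+⌊4122/3⌋+⌊4122/7⌋ - ⌊4122/6⌋-⌊4122/14⌋-⌊4122/21⌋ + ⌊4122/42⌋ = 2061+1374+588 - 687-294-196 + 98 = 2944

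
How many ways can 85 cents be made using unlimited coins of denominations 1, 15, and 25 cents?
Coefficient of x^85 in 1/(1-x^1) · 1/(1-x^15) · 1/(1-x^25). Case on j = number of 25-cent coins (j = 0..3); remainder r = 85 - 25j is made from {1,15} in ⌊r/15⌋+1 ways. r = 85, 60, 35, 10 → 6 + 5 + 3 + 1 = 15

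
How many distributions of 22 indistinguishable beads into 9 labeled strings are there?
C(22+9-1, 9-1) = C(30, 8) = 5852925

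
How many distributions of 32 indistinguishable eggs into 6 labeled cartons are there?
C(32+6-1, 6-1) = C(37, 5) = 435897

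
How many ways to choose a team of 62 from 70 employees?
C(70,62) = 70!/(62!×8!) = 9440350920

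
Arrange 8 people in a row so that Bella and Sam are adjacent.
Treat as block: (8-1)! × 2! = 5040 × 2 = 10080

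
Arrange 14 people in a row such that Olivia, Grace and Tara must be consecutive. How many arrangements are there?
Treat the 3 as one block: (14-3+1)! × 3! = 479001600 × 6 = 2874009600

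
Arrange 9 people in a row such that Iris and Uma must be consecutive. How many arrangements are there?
Treat the 2 as one block: (9-2+1)! × 2! = 40320 × 2 = 80640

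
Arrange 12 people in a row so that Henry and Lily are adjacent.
Treat as block: (12-1)! × 2! = 39916800 × 2 = 79833600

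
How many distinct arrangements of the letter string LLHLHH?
6! / (3! × 3!) = 20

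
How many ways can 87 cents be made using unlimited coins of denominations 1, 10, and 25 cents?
Coefficient of x^87 in 1/(1-x^1) · 1/(1-x^10) · 1/(1-x^25). Case on j = number of 25-cent coins (j = 0..3); remainder r = 87 - 25j is made from {1,10} in ⌊r/10⌋+1 ways. r = 87, 62, 37, 12 → 9 + 7 + 4 + 2 = 22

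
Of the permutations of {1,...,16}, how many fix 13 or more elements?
Exactly j fixed points: C(16,j)·!(16-j); sum over j ≥ 13 (derangement numbers via !m = (m-1)·(!(m-1) + !(m-2)): !0..!3 = 1, 0, 1, 2). Σ_{j=13}^{16} C(16,j)·!(16-j) = C(16,13)·!3 + C(16,14)·!2 + C(16,15)·!1 + C(16,16)·!0 = 560·2 + 120·1 + 16·0 + 1·1 = 1241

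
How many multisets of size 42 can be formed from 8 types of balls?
C(42+8-1, 8-1) = C(49, 7) = 85900584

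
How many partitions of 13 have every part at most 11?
Let r_j(i) = number of partitions of i into parts ≤ j, for i = 0..13. r_1(i) = 1 for all i; r_j(i) = r_{j-1}(i) + r_j(i-j). Rows j = 2..11: ≤2: 1 1 2 2 3 3 4 4 5 5 6 6 7 7; ≤3: 1 1 2 3 4 5 7 8 10 12 14 16 19 21; ≤4: 1 1 2 3 5 6 9 11 15 18 23 27 34 39; ≤5: 1 1 2 3 5 7 10 13 18 23 30 37 47 57; ≤6: 1 1 2 3 5 7 11 14 20 26 35 44 58 71; ≤7: 1 1 2 3 5 7 11 15 21 28 38 49 65 82; ≤8: 1 1 2 3 5 7 11 15 22 29 40 52 70 89; ≤9: 1 1 2 3 5 7 11 15 22 30 41 54 73 94; ≤10: 1 1 2 3 5 7 11 15 22 30 42 55 75 97; ≤11: 1 1 2 3 5 7 11 15 22 30 42 56 76 99. r_11(13) = 99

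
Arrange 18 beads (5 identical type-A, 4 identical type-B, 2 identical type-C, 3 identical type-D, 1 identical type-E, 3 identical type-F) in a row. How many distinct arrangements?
18! / (5! × 4! × 2! × 3! × 1! × 3!) = 30875644800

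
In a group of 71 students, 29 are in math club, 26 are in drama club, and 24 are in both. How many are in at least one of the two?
|A∪B| = |A| + |B| - |A∩B| = 29 + 26 - 24 = 31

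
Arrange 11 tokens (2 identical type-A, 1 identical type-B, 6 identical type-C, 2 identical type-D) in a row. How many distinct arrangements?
11! / (2! × 1! × 6! × 2!) = 13860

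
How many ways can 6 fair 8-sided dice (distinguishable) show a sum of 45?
Coefficient of x^45 in (x + x² + ... + x^8)^6. By inclusion-exclusion on dice exceeding 8: Σ_j (-1)^j C(6,j)·C(45-1-8j, 5) = C(6,0)·C(44,5) - C(6,1)·C(36,5) + C(6,2)·C(28,5) - C(6,3)·C(20,5) + C(6,4)·C(12,5) = 1·1086008 - 6·376992 + 15·98280 - 20·15504 + 15·792 = 56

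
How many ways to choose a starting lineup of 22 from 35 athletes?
C(35,22) = 35!/(22!×13!) = 1476337800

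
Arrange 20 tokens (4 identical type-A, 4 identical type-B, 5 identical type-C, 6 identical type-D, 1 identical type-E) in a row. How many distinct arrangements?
20! / (4! × 4! × 5! × 6! × 1!) = 48886437600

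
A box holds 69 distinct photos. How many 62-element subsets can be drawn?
C(69,62) = 69!/(62!×7!) = 1078897248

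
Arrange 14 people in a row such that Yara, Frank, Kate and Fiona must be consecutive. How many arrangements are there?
Treat the 4 as one block: (14-4+1)! × 4! = 39916800 × 24 = 958003200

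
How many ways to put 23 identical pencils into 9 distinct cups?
C(23+9-1, 9-1) = C(31, 8) = 7888725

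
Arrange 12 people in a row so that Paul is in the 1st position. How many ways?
Fix one position: (12-1)! = 39916800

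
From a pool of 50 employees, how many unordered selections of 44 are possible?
C(50,44) = 50!/(44!×6!) = 15890700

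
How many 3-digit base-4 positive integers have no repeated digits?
First digit: 3 choices (nonzero). Then descending: 3 × 3 × 2 = 18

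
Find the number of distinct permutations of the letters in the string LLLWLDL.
7! / (1! × 5! × 1!) = 42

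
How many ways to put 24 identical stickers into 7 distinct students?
C(24+7-1, 7-1) = C(30, 6) = 593775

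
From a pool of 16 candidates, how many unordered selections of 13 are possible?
C(16,13) = 16!/(13!×3!) = 560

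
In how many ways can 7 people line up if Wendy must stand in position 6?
Fix one position: (7-1)! = 720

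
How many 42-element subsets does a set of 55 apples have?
C(55,42) = 55!/(42!×13!) = 1451182990950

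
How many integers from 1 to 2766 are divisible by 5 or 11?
⌊2766/5⌋ + ⌊2766/11⌋ - ⌊2766/55⌋ = 553 + 251 - 50 = 754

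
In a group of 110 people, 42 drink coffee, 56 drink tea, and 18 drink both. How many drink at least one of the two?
|A∪B| = |A| + |B| - |A∩B| = 42 + 56 - 18 = 80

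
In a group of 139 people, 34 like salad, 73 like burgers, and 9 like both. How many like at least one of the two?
|A∪B| = |A| + |B| - |A∩B| = 34 + 73 - 9 = 98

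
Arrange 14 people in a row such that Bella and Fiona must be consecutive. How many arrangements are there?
Treat the 2 as one block: (14-2+1)! × 2! = 6227020800 × 2 = 12454041600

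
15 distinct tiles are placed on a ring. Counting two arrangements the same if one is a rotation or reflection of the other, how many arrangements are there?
(15-1)!/2 = 87178291200/2 = 43589145600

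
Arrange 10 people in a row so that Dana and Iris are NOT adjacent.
Total - adjacent = 10! - (10-1)!×2 = 3628800 - 725760 = 2903040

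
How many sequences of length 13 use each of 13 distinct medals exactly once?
13! = 6227020800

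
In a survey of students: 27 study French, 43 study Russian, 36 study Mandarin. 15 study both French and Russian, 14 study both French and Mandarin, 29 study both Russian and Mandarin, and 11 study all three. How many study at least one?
|A∪B∪C| = 27+43+36-15-14-29+11 = 59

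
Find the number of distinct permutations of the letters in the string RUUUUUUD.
8! / (6! × 1! × 1!) = 56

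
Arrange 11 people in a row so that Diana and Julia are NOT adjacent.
Total - adjacent = 11! - (11-1)!×2 = 39916800 - 7257600 = 32659200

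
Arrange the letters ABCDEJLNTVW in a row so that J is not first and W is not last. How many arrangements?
By inclusion-exclusion: 11! - 2×(11-1)! + (11-2)! = 39916800 - 7257600 + 362880 = 33022080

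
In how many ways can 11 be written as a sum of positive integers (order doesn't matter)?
Pentagonal recurrence p(n) = p(n-1) + p(n-2) - p(n-5) - p(n-7) + p(n-12) + p(n-15) - ... gives p(0..10) = 1, 1, 2, 3, 5, 7, 11, 15, 22, 30, 42. p(11) = p(10) + p(9) - p(6) - p(4) = 42 + 30 - 11 - 5 = 56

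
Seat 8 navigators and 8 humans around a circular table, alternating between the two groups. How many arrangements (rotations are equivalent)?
Fix one of the navigators: (8-1)! ways for the remaining navigators, × 8! ways for the humans = 5040 × 40320 = 203212800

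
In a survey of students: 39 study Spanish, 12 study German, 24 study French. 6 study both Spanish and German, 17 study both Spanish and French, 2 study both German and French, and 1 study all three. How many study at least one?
|A∪B∪C| = 39+12+24-6-17-2+1 = 51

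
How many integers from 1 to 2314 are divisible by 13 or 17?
⌊2314/13⌋ + ⌊2314/17⌋ - ⌊2314/221⌋ = 178 + 136 - 10 = 304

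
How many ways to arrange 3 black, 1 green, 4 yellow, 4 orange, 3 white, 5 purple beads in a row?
20! / (3! × 1! × 4! × 4! × 3! × 5!) = 977728752000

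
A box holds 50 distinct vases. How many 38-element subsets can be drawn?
C(50,38) = 50!/(38!×12!) = 121399651100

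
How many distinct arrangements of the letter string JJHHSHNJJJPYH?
13! / (1! × 1! × 1! × 4! × 1! × 5!) = 2162160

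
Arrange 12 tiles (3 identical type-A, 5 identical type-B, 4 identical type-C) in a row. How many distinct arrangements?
12! / (3! × 5! × 4!) = 27720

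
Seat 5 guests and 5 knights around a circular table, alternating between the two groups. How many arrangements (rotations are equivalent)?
Fix one of the guests: (5-1)! ways for the remaining guests, × 5! ways for the knights = 24 × 120 = 2880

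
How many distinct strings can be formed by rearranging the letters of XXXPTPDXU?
9! / (1! × 1! × 2! × 4! × 1!) = 7560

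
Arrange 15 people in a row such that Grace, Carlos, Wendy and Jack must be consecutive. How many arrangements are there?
Treat the 4 as one block: (15-4+1)! × 4! = 479001600 × 24 = 11496038400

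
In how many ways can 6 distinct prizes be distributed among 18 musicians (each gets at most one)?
P(18,6) = 18!/(18-6)! = 13366080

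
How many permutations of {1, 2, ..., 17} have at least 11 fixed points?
Exactly j fixed points: C(17,j)·!(17-j); sum over j ≥ 11 (derangement numbers via !m = (m-1)·(!(m-1) + !(m-2)): !0..!6 = 1, 0, 1, 2, 9, 44, 265). Σ_{j=11}^{17} C(17,j)·!(17-j) = C(17,11)·!6 + C(17,12)·!5 + C(17,13)·!4 + C(17,14)·!3 + C(17,15)·!2 + C(17,16)·!1 + C(17,17)·!0 = 12376·265 + 6188·44 + 2380·9 + 680·2 + 136·1 + 17·0 + 1·1 = 3574829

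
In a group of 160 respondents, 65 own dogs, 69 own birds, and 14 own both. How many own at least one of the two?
|A∪B| = |A| + |B| - |A∩B| = 65 + 69 - 14 = 120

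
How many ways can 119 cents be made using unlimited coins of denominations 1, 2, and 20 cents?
Coefficient of x^119 in 1/(1-x^1) · 1/(1-x^2) · 1/(1-x^20). Case on j = number of 20-cent coins (j = 0..5); remainder r = 119 - 20j is made from {1,2} in ⌊r/2⌋+1 ways. r = 119, 99, 79, 59, 39, 19 → 60 + 50 + 40 + 30 + 20 + 10 = 210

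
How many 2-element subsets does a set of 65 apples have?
C(65,2) = 65!/(2!×63!) = 2080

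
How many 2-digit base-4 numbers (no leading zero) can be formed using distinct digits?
First digit: 3 choices (nonzero). Then descending: 3 × 3 = 9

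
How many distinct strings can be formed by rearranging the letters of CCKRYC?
6! / (1! × 1! × 1! × 3!) = 120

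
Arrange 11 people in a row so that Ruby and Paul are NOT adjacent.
Total - adjacent = 11! - (11-1)!×2 = 39916800 - 7257600 = 32659200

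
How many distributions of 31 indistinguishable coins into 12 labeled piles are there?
C(31+12-1, 12-1) = C(42, 11) = 4280561376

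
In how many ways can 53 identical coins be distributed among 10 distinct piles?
C(53+10-1, 10-1) = C(62, 9) = 20286591270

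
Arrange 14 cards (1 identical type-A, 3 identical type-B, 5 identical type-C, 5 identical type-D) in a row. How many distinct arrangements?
14! / (1! × 3! × 5! × 5!) = 1009008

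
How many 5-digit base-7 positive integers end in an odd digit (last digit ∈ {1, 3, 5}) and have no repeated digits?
Last∈{1,3,5}. Last=0: 0. Last nonzero: 3×5×P(5,3) = 900. Total = 900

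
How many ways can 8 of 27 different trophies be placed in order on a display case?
P(27,8) = 27!/(27-8)! = 89513424000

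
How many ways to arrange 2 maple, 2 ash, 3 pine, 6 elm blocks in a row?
13! / (2! × 2! × 3! × 6!) = 360360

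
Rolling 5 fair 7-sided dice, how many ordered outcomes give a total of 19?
Coefficient of x^19 in (x + x² + ... + x^7)^5. By inclusion-exclusion on dice exceeding 7: Σ_j (-1)^j C(5,j)·C(19-1-7j, 4) = C(5,0)·C(18,4) - C(5,1)·C(11,4) + C(5,2)·C(4,4) = 1·3060 - 5·330 + 10·1 = 1420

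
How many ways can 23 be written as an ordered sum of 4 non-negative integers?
C(23+4-1, 4-1) = C(26, 3) = 2600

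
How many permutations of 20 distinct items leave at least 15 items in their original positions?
Exactly j fixed points: C(20,j)·!(20-j); sum over j ≥ 15 (derangement numbers via !m = (m-1)·(!(m-1) + !(m-2)): !0..!5 = 1, 0, 1, 2, 9, 44). Σ_{j=15}^{20} C(20,j)·!(20-j) = C(20,15)·!5 + C(20,16)·!4 + C(20,17)·!3 + C(20,18)·!2 + C(20,19)·!1 + C(20,20)·!0 = 15504·44 + 4845·9 + 1140·2 + 190·1 + 20·0 + 1·1 = 728252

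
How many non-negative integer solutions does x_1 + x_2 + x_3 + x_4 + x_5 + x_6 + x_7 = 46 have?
C(46+7-1, 7-1) = C(52, 6) = 20358520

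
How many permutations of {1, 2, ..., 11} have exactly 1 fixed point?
Choose the 1 fixed point C(11,1) = 11, derange the rest: !10 = Σ_{j=0}^{10} (-1)^j·10!/j! = 3628800 - 3628800 + 1814400 - 604800 + 151200 - 30240 + 5040 - 720 + 90 - 10 + 1 = 1334961. Product = 11 × 1334961 = 14684571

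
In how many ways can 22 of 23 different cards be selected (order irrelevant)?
C(23,22) = 23!/(22!×1!) = 23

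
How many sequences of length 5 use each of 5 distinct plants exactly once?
5! = 120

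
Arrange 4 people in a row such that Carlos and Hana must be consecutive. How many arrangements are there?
Treat the 2 as one block: (4-2+1)! × 2! = 6 × 2 = 12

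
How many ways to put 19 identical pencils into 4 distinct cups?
C(19+4-1, 4-1) = C(22, 3) = 1540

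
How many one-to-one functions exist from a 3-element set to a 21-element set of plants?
P(21,3) = 21!/(21-3)! = 7980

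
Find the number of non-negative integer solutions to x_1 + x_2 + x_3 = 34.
C(34+3-1, 3-1) = C(36, 2) = 630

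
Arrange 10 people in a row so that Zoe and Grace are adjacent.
Treat as block: (10-1)! × 2! = 362880 × 2 = 725760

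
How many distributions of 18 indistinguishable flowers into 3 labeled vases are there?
C(18+3-1, 3-1) = C(20, 2) = 190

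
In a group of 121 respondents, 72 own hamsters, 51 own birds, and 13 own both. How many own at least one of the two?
|A∪B| = |A| + |B| - |A∩B| = 72 + 51 - 13 = 110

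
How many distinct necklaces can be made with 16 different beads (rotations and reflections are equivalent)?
(16-1)!/2 = 1307674368000/2 = 653837184000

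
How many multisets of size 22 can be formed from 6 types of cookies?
C(22+6-1, 6-1) = C(27, 5) = 80730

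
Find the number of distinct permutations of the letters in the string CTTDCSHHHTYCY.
13! / (1! × 2! × 1! × 3! × 3! × 3!) = 14414400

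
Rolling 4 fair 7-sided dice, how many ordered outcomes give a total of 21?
Coefficient of x^21 in (x + x² + ... + x^7)^4. By inclusion-exclusion on dice exceeding 7: Σ_j (-1)^j C(4,j)·C(21-1-7j, 3) = C(4,0)·C(20,3) - C(4,1)·C(13,3) + C(4,2)·C(6,3) = 1·1140 - 4·286 + 6·20 = 116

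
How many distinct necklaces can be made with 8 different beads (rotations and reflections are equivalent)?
(8-1)!/2 = 5040/2 = 2520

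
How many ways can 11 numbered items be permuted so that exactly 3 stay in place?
Choose the 3 fixed points C(11,3) = 165, derange the rest: !8 = Σ_{j=0}^{8} (-1)^j·8!/j! = 40320 - 40320 + 20160 - 6720 + 1680 - 336 + 56 - 8 + 1 = 14833. Product = 165 × 14833 = 2447445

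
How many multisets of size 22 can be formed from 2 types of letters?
C(22+2-1, 2-1) = C(23, 1) = 23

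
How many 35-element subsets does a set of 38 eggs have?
C(38,35) = 38!/(35!×3!) = 8436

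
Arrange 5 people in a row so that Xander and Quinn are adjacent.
Treat as block: (5-1)! × 2! = 24 × 2 = 48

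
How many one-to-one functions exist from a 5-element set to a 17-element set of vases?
P(17,5) = 17!/(17-5)! = 742560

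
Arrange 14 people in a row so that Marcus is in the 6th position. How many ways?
Fix one position: (14-1)! = 6227020800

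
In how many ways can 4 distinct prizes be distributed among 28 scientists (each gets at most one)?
P(28,4) = 28!/(28-4)! = 491400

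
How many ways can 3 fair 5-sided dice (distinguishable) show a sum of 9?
Coefficient of x^9 in (x + x² + ... + x^5)^3. By inclusion-exclusion on dice exceeding 5: Σ_j (-1)^j C(3,j)·C(9-1-5j, 2) = C(3,0)·C(8,2) - C(3,1)·C(3,2) = 1·28 - 3·3 = 19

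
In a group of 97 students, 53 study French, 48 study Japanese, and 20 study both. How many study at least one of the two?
|A∪B| = |A| + |B| - |A∩B| = 53 + 48 - 20 = 81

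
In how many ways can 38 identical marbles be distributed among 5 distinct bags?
C(38+5-1, 5-1) = C(42, 4) = 111930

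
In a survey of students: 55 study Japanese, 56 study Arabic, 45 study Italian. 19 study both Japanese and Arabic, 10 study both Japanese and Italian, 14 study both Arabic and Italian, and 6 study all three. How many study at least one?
|A∪B∪C| = 55+56+45-19-10-14+6 = 119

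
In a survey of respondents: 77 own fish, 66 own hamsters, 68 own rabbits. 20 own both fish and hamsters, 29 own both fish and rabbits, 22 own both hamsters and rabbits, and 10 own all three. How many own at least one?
|A∪B∪C| = 77+66+68-20-29-22+10 = 150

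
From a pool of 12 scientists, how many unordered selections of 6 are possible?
C(12,6) = 12!/(6!×6!) = 924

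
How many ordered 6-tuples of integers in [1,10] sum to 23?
Coefficient of x^23 in (x + x² + ... + x^10)^6. By inclusion-exclusion on dice exceeding 10: Σ_j (-1)^j C(6,j)·C(23-1-10j, 5) = C(6,0)·C(22,5) - C(6,1)·C(12,5) = 1·26334 - 6·792 = 21582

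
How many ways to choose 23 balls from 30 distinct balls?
C(30,23) = 30!/(23!×7!) = 2035800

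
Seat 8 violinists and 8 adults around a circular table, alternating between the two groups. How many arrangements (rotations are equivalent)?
Fix one of the violinists: (8-1)! ways for the remaining violinists, × 8! ways for the adults = 5040 × 40320 = 203212800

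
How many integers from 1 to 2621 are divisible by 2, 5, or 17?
⌊2621/2⌋+⌊2621/5⌋+⌊2621/17⌋ - ⌊2621/10⌋-⌊2621/34⌋-⌊2621/85⌋ + ⌊2621/170⌋ = 1310+524+154 - 262-77-30 + 15 = 1634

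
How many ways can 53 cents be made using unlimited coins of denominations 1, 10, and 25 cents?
Coefficient of x^53 in 1/(1-x^1) · 1/(1-x^10) · 1/(1-x^25). Case on j = number of 25-cent coins (j = 0..2); remainder r = 53 - 25j is made from {1,10} in ⌊r/10⌋+1 ways. r = 53, 28, 3 → 6 + 3 + 1 = 10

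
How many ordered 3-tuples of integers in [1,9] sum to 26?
Coefficient of x^26 in (x + x² + ... + x^9)^3. By inclusion-exclusion on dice exceeding 9: Σ_j (-1)^j C(3,j)·C(26-1-9j, 2) = C(3,0)·C(25,2) - C(3,1)·C(16,2) + C(3,2)·C(7,2) = 1·300 - 3·120 + 3·21 = 3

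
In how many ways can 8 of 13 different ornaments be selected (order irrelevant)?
C(13,8) = 13!/(8!×5!) = 1287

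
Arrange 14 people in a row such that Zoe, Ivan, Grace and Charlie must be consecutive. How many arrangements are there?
Treat the 4 as one block: (14-4+1)! × 4! = 39916800 × 24 = 958003200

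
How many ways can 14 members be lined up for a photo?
14! = 87178291200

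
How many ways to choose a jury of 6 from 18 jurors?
C(18,6) = 18!/(6!×12!) = 18564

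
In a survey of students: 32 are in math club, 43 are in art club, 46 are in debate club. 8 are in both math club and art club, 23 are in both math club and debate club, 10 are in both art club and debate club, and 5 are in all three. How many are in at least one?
|A∪B∪C| = 32+43+46-8-23-10+5 = 85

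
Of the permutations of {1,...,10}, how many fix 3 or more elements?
Exactly j fixed points: C(10,j)·!(10-j); sum over j ≥ 3 (derangement numbers via !m = (m-1)·(!(m-1) + !(m-2)): !0..!7 = 1, 0, 1, 2, 9, 44, 265, 1854). Σ_{j=3}^{10} C(10,j)·!(10-j) = C(10,3)·!7 + C(10,4)·!6 + C(10,5)·!5 + C(10,6)·!4 + C(10,7)·!3 + C(10,8)·!2 + C(10,9)·!1 + C(10,10)·!0 = 120·1854 + 210·265 + 252·44 + 210·9 + 120·2 + 45·1 + 10·0 + 1·1 = 291394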